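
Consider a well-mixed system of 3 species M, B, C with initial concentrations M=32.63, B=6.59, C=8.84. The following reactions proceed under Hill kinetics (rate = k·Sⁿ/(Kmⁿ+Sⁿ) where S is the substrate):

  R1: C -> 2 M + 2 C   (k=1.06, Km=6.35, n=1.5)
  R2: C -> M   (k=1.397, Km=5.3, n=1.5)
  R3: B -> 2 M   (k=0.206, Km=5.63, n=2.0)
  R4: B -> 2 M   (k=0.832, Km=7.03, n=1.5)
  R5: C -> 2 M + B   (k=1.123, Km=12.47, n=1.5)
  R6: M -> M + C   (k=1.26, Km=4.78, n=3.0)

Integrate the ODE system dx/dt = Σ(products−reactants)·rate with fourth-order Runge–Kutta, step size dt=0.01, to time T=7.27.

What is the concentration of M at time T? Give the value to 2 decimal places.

RK4 with dt=0.01: 727 steps to T=7.27. Trajectory (selected grid times):
t=0.00: M=32.63 B=6.59 C=8.84
t=0.81: M=36.02 B=6.52 C=9.27
t=1.62: M=39.48 B=6.47 C=9.68
t=2.42: M=42.95 B=6.44 C=10.07
t=3.23: M=46.53 B=6.42 C=10.46
t=4.04: M=50.16 B=6.41 C=10.83
t=4.85: M=53.84 B=6.42 C=11.18
t=5.65: M=57.53 B=6.43 C=11.52
t=6.46: M=61.30 B=6.45 C=11.86
t=7.27: M=65.13 B=6.49 C=12.18
Read off M at T=7.27: 65.13

M at T = 65.13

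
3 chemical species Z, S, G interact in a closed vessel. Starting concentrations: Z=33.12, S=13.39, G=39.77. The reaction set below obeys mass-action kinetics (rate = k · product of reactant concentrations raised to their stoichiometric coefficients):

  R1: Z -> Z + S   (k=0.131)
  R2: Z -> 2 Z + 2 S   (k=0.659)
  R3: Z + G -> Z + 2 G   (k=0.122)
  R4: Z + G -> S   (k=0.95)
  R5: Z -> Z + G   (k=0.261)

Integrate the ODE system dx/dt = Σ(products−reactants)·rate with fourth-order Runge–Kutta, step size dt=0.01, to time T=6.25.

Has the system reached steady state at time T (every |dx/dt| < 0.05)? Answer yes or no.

Steady state at T: yes

RK4 with dt=0.01: 625 steps to T=6.25. Trajectory (selected grid times):
t=0.00: Z=33.12 S=13.39 G=39.77
t=0.69: Z=0.01 S=49.97 G=10.40
t=1.39: Z=0.00 S=49.99 G=10.39
t=2.08: Z=0.00 S=49.99 G=10.39
t=2.78: Z=0.00 S=49.99 G=10.39
t=3.47: Z=0.00 S=49.99 G=10.39
t=4.17: Z=0.00 S=49.99 G=10.39
t=4.86: Z=0.00 S=49.99 G=10.39
t=5.56: Z=0.00 S=49.99 G=10.39
t=6.25: Z=0.00 S=49.99 G=10.39
Rates at T: R1=0.0000, R2=0.0000, R3=0.0000, R4=0.0000, R5=0.0000
dx/dt at T (Σ net stoichiometry × rate): Z=-0.0000, S=+0.0000, G=-0.0000
Largest |dx/dt| is |+0.0000| (S) < 0.05 → steady.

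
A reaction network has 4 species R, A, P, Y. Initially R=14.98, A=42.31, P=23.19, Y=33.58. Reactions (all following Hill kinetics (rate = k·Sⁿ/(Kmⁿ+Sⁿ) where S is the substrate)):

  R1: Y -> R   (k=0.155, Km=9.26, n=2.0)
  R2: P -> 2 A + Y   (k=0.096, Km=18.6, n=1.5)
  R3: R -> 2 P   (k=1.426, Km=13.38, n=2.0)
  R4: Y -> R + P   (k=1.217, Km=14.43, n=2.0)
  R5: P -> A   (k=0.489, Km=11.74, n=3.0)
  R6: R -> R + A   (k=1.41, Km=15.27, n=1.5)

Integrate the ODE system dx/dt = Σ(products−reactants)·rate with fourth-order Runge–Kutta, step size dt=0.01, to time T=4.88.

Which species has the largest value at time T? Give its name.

RK4 with dt=0.01: 488 steps to T=4.88. Trajectory (selected grid times):
t=0.00: R=14.98 A=42.31 P=23.19 Y=33.58
t=0.54: R=15.18 A=42.98 P=24.34 Y=32.98
t=1.08: R=15.37 A=43.67 P=25.49 Y=32.38
t=1.63: R=15.56 A=44.37 P=26.66 Y=31.78
t=2.17: R=15.73 A=45.07 P=27.82 Y=31.19
t=2.71: R=15.90 A=45.77 P=28.98 Y=30.61
t=3.25: R=16.06 A=46.49 P=30.13 Y=30.03
t=3.80: R=16.22 A=47.22 P=31.31 Y=29.45
t=4.34: R=16.36 A=47.94 P=32.48 Y=28.88
t=4.88: R=16.50 A=48.67 P=33.64 Y=28.32
At T=4.88: R=16.50 A=48.67 P=33.64 Y=28.32; the largest is A.

Dominant species at T: A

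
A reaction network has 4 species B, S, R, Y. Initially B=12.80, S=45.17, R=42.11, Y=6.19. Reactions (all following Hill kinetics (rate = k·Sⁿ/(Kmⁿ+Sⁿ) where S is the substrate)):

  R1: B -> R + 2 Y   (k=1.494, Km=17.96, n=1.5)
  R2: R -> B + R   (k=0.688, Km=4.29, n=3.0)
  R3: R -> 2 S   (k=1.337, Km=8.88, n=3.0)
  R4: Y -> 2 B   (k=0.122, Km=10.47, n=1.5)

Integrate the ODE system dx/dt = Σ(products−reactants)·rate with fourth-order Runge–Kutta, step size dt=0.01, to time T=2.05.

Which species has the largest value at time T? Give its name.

Dominant species at T: S

RK4 with dt=0.01: 205 steps to T=2.05. Trajectory (selected grid times):
t=0.00: B=12.80 S=45.17 R=42.11 Y=6.19
t=0.23: B=12.85 S=45.78 R=41.93 Y=6.44
t=0.46: B=12.89 S=46.39 R=41.76 Y=6.69
t=0.68: B=12.94 S=46.97 R=41.59 Y=6.93
t=0.91: B=12.99 S=47.58 R=41.42 Y=7.18
t=1.14: B=13.03 S=48.19 R=41.25 Y=7.43
t=1.37: B=13.08 S=48.80 R=41.07 Y=7.68
t=1.59: B=13.13 S=49.38 R=40.91 Y=7.93
t=1.82: B=13.18 S=49.99 R=40.74 Y=8.18
t=2.05: B=13.22 S=50.60 R=40.56 Y=8.43
At T=2.05: B=13.22 S=50.60 R=40.56 Y=8.43; the largest is S.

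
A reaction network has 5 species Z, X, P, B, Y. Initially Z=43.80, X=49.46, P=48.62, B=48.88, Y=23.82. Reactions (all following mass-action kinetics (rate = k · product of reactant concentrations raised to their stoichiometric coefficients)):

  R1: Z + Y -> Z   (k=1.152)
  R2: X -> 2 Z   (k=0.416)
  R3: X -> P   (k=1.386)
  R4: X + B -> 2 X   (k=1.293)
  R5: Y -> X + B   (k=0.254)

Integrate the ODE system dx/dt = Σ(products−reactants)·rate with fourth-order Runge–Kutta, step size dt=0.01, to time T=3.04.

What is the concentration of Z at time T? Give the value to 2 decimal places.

Z at T = 89.12

RK4 with dt=0.01: 304 steps to T=3.04. Trajectory (selected grid times):
t=0.00: Z=43.80 X=49.46 P=48.62 B=48.88 Y=23.82
t=0.34: Z=64.40 X=53.96 P=82.93 B=0.00 Y=0.00
t=0.68: Z=75.81 X=29.24 P=101.95 B=0.00 Y=0.00
t=1.01: Z=81.86 X=16.13 P=112.03 B=0.00 Y=0.00
t=1.35: Z=85.28 X=8.74 P=117.71 B=0.00 Y=0.00
t=1.69: Z=87.12 X=4.74 P=120.79 B=0.00 Y=0.00
t=2.03: Z=88.13 X=2.57 P=122.46 B=0.00 Y=0.00
t=2.36: Z=88.66 X=1.42 P=123.35 B=0.00 Y=0.00
t=2.70: Z=88.96 X=0.77 P=123.85 B=0.00 Y=0.00
t=3.04: Z=89.12 X=0.42 P=124.12 B=0.00 Y=0.00
Read off Z at T=3.04: 89.12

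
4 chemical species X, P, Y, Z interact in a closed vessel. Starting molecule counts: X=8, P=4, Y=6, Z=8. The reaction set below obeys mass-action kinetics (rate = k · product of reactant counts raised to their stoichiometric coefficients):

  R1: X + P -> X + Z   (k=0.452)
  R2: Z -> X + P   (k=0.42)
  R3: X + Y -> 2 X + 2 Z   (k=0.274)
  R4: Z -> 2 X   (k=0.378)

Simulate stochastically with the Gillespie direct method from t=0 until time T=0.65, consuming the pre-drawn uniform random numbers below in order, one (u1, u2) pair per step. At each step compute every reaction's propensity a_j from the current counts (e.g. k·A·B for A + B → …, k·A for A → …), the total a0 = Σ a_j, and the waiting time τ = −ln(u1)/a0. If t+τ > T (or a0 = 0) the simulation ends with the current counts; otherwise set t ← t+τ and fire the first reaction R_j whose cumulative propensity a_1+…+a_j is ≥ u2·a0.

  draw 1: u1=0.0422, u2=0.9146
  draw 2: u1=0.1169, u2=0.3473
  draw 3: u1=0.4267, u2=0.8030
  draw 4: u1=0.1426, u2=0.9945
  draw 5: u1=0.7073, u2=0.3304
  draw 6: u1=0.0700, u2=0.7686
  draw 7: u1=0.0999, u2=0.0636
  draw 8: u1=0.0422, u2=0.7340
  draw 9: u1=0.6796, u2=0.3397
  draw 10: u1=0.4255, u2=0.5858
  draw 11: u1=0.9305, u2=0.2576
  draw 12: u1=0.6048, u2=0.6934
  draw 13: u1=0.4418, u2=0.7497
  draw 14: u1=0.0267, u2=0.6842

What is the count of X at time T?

X at T = 20

t=0.000: X=8 P=4 Y=6 Z=8
Draw 1: a1=14.464, a2=3.360, a3=13.152, a4=3.024, a0=34.000; τ=−ln(0.0422)/34.000=0.093 → t=0.093; u2·a0=0.9146·34.000=31.096; a1+…+a3=30.976 < 31.096 ≤ a1+…+a4=34.000 → R4 fires; X=10 P=4 Y=6 Z=7
Draw 2: a1=18.080, a2=2.940, a3=16.440, a4=2.646, a0=40.106; τ=−ln(0.1169)/40.106=0.054 → t=0.147; u2·a0=0.3473·40.106=13.929 ≤ a1=18.080 → R1 fires; X=10 P=3 Y=6 Z=8
Draw 3: a1=13.560, a2=3.360, a3=16.440, a4=3.024, a0=36.384; τ=−ln(0.4267)/36.384=0.023 → t=0.170; u2·a0=0.8030·36.384=29.216; a1+a2=16.920 < 29.216 ≤ a1+…+a3=33.360 → R3 fires; X=11 P=3 Y=5 Z=10
Draw 4: a1=14.916, a2=4.200, a3=15.070, a4=3.780, a0=37.966; τ=−ln(0.1426)/37.966=0.051 → t=0.221; u2·a0=0.9945·37.966=37.757; a1+…+a3=34.186 < 37.757 ≤ a1+…+a4=37.966 → R4 fires; X=13 P=3 Y=5 Z=9
Draw 5: a1=17.628, a2=3.780, a3=17.810, a4=3.402, a0=42.620; τ=−ln(0.7073)/42.620=0.008 → t=0.229; u2·a0=0.3304·42.620=14.082 ≤ a1=17.628 → R1 fires; X=13 P=2 Y=5 Z=10
Draw 6: a1=11.752, a2=4.200, a3=17.810, a4=3.780, a0=37.542; τ=−ln(0.0700)/37.542=0.071 → t=0.300; u2·a0=0.7686·37.542=28.855; a1+a2=15.952 < 28.855 ≤ a1+…+a3=33.762 → R3 fires; X=14 P=2 Y=4 Z=12
Draw 7: a1=12.656, a2=5.040, a3=15.344, a4=4.536, a0=37.576; τ=−ln(0.0999)/37.576=0.061 → t=0.362; u2·a0=0.0636·37.576=2.390 ≤ a1=12.656 → R1 fires; X=14 P=1 Y=4 Z=13
Draw 8: a1=6.328, a2=5.460, a3=15.344, a4=4.914, a0=32.046; τ=−ln(0.0422)/32.046=0.099 → t=0.460; u2·a0=0.7340·32.046=23.522; a1+a2=11.788 < 23.522 ≤ a1+…+a3=27.132 → R3 fires; X=15 P=1 Y=3 Z=15
Draw 9: a1=6.780, a2=6.300, a3=12.330, a4=5.670, a0=31.080; τ=−ln(0.6796)/31.080=0.012 → t=0.473; u2·a0=0.3397·31.080=10.558; a1=6.780 < 10.558 ≤ a1+a2=13.080 → R2 fires; X=16 P=2 Y=3 Z=14
Draw 10: a1=14.464, a2=5.880, a3=13.152, a4=5.292, a0=38.788; τ=−ln(0.4255)/38.788=0.022 → t=0.495; u2·a0=0.5858·38.788=22.722; a1+a2=20.344 < 22.722 ≤ a1+…+a3=33.496 → R3 fires; X=17 P=2 Y=2 Z=16
Draw 11: a1=15.368, a2=6.720, a3=9.316, a4=6.048, a0=37.452; τ=−ln(0.9305)/37.452=0.002 → t=0.497; u2·a0=0.2576·37.452=9.648 ≤ a1=15.368 → R1 fires; X=17 P=1 Y=2 Z=17
Draw 12: a1=7.684, a2=7.140, a3=9.316, a4=6.426, a0=30.566; τ=−ln(0.6048)/30.566=0.016 → t=0.513; u2·a0=0.6934·30.566=21.194; a1+a2=14.824 < 21.194 ≤ a1+…+a3=24.140 → R3 fires; X=18 P=1 Y=1 Z=19
Draw 13: a1=8.136, a2=7.980, a3=4.932, a4=7.182, a0=28.230; τ=−ln(0.4418)/28.230=0.029 → t=0.542; u2·a0=0.7497·28.230=21.164; a1+…+a3=21.048 < 21.164 ≤ a1+…+a4=28.230 → R4 fires; X=20 P=1 Y=1 Z=18
Draw 14: a1=9.040, a2=7.560, a3=5.480, a4=6.804, a0=28.884; τ=−ln(0.0267)/28.884=0.125 → t=0.668 > T=0.65: stop.
Read off X at T=0.65: 20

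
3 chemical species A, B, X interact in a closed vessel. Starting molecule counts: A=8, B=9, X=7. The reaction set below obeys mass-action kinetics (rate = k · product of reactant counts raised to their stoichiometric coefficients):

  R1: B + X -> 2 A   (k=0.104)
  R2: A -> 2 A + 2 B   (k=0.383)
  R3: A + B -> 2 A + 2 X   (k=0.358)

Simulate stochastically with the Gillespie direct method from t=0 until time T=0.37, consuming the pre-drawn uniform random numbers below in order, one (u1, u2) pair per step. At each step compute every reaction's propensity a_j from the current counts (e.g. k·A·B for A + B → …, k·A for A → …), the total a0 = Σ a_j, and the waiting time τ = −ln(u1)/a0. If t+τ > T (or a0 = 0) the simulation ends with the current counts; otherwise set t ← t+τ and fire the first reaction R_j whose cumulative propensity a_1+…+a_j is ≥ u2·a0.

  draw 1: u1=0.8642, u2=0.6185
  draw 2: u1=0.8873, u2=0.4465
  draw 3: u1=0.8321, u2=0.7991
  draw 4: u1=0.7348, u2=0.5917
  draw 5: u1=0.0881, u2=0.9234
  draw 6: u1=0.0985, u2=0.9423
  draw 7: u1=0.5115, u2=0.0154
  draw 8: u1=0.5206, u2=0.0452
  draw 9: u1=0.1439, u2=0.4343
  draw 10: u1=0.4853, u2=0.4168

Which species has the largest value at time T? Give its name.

t=0.000: A=8 B=9 X=7
Draw 1: a1=6.552, a2=3.064, a3=25.776, a0=35.392; τ=−ln(0.8642)/35.392=0.004 → t=0.004; u2·a0=0.6185·35.392=21.890; a1+a2=9.616 < 21.890 ≤ a1+…+a3=35.392 → R3 fires; A=9 B=8 X=9
Draw 2: a1=7.488, a2=3.447, a3=25.776, a0=36.711; τ=−ln(0.8873)/36.711=0.003 → t=0.007; u2·a0=0.4465·36.711=16.391; a1+a2=10.935 < 16.391 ≤ a1+…+a3=36.711 → R3 fires; A=10 B=7 X=11
Draw 3: a1=8.008, a2=3.830, a3=25.060, a0=36.898; τ=−ln(0.8321)/36.898=0.005 → t=0.012; u2·a0=0.7991·36.898=29.485; a1+a2=11.838 < 29.485 ≤ a1+…+a3=36.898 → R3 fires; A=11 B=6 X=13
Draw 4: a1=8.112, a2=4.213, a3=23.628, a0=35.953; τ=−ln(0.7348)/35.953=0.009 → t=0.021; u2·a0=0.5917·35.953=21.273; a1+a2=12.325 < 21.273 ≤ a1+…+a3=35.953 → R3 fires; A=12 B=5 X=15
Draw 5: a1=7.800, a2=4.596, a3=21.480, a0=33.876; τ=−ln(0.0881)/33.876=0.072 → t=0.093; u2·a0=0.9234·33.876=31.281; a1+a2=12.396 < 31.281 ≤ a1+…+a3=33.876 → R3 fires; A=13 B=4 X=17
Draw 6: a1=7.072, a2=4.979, a3=18.616, a0=30.667; τ=−ln(0.0985)/30.667=0.076 → t=0.168; u2·a0=0.9423·30.667=28.898; a1+a2=12.051 < 28.898 ≤ a1+…+a3=30.667 → R3 fires; A=14 B=3 X=19
Draw 7: a1=5.928, a2=5.362, a3=15.036, a0=26.326; τ=−ln(0.5115)/26.326=0.025 → t=0.194; u2·a0=0.0154·26.326=0.405 ≤ a1=5.928 → R1 fires; A=16 B=2 X=18
Draw 8: a1=3.744, a2=6.128, a3=11.456, a0=21.328; τ=−ln(0.5206)/21.328=0.031 → t=0.224; u2·a0=0.0452·21.328=0.964 ≤ a1=3.744 → R1 fires; A=18 B=1 X=17
Draw 9: a1=1.768, a2=6.894, a3=6.444, a0=15.106; τ=−ln(0.1439)/15.106=0.128 → t=0.353; u2·a0=0.4343·15.106=6.561; a1=1.768 < 6.561 ≤ a1+a2=8.662 → R2 fires; A=19 B=3 X=17
Draw 10: a1=5.304, a2=7.277, a3=20.406, a0=32.987; τ=−ln(0.4853)/32.987=0.022 → t=0.375 > T=0.37: stop.
At T=0.37: A=19 B=3 X=17; the largest is A.

Dominant species at T: A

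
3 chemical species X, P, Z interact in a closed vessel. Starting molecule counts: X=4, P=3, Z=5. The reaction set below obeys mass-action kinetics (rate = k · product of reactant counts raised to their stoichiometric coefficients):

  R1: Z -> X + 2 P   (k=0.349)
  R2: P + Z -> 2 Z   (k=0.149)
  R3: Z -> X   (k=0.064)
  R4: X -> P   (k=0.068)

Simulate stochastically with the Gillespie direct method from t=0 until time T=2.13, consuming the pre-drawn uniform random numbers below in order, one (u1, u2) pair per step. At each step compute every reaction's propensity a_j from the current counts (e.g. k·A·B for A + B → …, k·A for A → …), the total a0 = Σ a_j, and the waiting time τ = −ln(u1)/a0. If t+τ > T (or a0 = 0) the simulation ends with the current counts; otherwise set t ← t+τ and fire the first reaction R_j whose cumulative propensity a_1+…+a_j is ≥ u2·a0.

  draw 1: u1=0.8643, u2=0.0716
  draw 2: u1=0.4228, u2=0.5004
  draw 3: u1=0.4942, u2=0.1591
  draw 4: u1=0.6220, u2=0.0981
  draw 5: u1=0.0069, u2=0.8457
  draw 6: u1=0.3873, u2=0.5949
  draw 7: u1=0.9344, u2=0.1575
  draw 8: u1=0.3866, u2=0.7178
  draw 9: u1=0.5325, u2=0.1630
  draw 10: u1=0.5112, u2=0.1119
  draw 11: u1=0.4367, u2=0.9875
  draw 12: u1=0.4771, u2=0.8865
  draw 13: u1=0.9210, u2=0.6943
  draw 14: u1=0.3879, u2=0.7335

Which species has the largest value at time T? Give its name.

t=0.000: X=4 P=3 Z=5
Draw 1: a1=1.745, a2=2.235, a3=0.320, a4=0.272, a0=4.572; τ=−ln(0.8643)/4.572=0.032 → t=0.032; u2·a0=0.0716·4.572=0.327 ≤ a1=1.745 → R1 fires; X=5 P=5 Z=4
Draw 2: a1=1.396, a2=2.980, a3=0.256, a4=0.340, a0=4.972; τ=−ln(0.4228)/4.972=0.173 → t=0.205; u2·a0=0.5004·4.972=2.488; a1=1.396 < 2.488 ≤ a1+a2=4.376 → R2 fires; X=5 P=4 Z=5
Draw 3: a1=1.745, a2=2.980, a3=0.320, a4=0.340, a0=5.385; τ=−ln(0.4942)/5.385=0.131 → t=0.336; u2·a0=0.1591·5.385=0.857 ≤ a1=1.745 → R1 fires; X=6 P=6 Z=4
Draw 4: a1=1.396, a2=3.576, a3=0.256, a4=0.408, a0=5.636; τ=−ln(0.6220)/5.636=0.084 → t=0.420; u2·a0=0.0981·5.636=0.553 ≤ a1=1.396 → R1 fires; X=7 P=8 Z=3
Draw 5: a1=1.047, a2=3.576, a3=0.192, a4=0.476, a0=5.291; τ=−ln(0.0069)/5.291=0.941 → t=1.361; u2·a0=0.8457·5.291=4.475; a1=1.047 < 4.475 ≤ a1+a2=4.623 → R2 fires; X=7 P=7 Z=4
Draw 6: a1=1.396, a2=4.172, a3=0.256, a4=0.476, a0=6.300; τ=−ln(0.3873)/6.300=0.151 → t=1.511; u2·a0=0.5949·6.300=3.748; a1=1.396 < 3.748 ≤ a1+a2=5.568 → R2 fires; X=7 P=6 Z=5
Draw 7: a1=1.745, a2=4.470, a3=0.320, a4=0.476, a0=7.011; τ=−ln(0.9344)/7.011=0.010 → t=1.521; u2·a0=0.1575·7.011=1.104 ≤ a1=1.745 → R1 fires; X=8 P=8 Z=4
Draw 8: a1=1.396, a2=4.768, a3=0.256, a4=0.544, a0=6.964; τ=−ln(0.3866)/6.964=0.136 → t=1.657; u2·a0=0.7178·6.964=4.999; a1=1.396 < 4.999 ≤ a1+a2=6.164 → R2 fires; X=8 P=7 Z=5
Draw 9: a1=1.745, a2=5.215, a3=0.320, a4=0.544, a0=7.824; τ=−ln(0.5325)/7.824=0.081 → t=1.738; u2·a0=0.1630·7.824=1.275 ≤ a1=1.745 → R1 fires; X=9 P=9 Z=4
Draw 10: a1=1.396, a2=5.364, a3=0.256, a4=0.612, a0=7.628; τ=−ln(0.5112)/7.628=0.088 → t=1.826; u2·a0=0.1119·7.628=0.854 ≤ a1=1.396 → R1 fires; X=10 P=11 Z=3
Draw 11: a1=1.047, a2=4.917, a3=0.192, a4=0.680, a0=6.836; τ=−ln(0.4367)/6.836=0.121 → t=1.947; u2·a0=0.9875·6.836=6.751; a1+…+a3=6.156 < 6.751 ≤ a1+…+a4=6.836 → R4 fires; X=9 P=12 Z=3
Draw 12: a1=1.047, a2=5.364, a3=0.192, a4=0.612, a0=7.215; τ=−ln(0.4771)/7.215=0.103 → t=2.050; u2·a0=0.8865·7.215=6.396; a1=1.047 < 6.396 ≤ a1+a2=6.411 → R2 fires; X=9 P=11 Z=4
Draw 13: a1=1.396, a2=6.556, a3=0.256, a4=0.612, a0=8.820; τ=−ln(0.9210)/8.820=0.009 → t=2.059; u2·a0=0.6943·8.820=6.124; a1=1.396 < 6.124 ≤ a1+a2=7.952 → R2 fires; X=9 P=10 Z=5
Draw 14: a1=1.745, a2=7.450, a3=0.320, a4=0.612, a0=10.127; τ=−ln(0.3879)/10.127=0.094 → t=2.153 > T=2.13: stop.
At T=2.13: X=9 P=10 Z=5; the largest is P.

Dominant species at T: P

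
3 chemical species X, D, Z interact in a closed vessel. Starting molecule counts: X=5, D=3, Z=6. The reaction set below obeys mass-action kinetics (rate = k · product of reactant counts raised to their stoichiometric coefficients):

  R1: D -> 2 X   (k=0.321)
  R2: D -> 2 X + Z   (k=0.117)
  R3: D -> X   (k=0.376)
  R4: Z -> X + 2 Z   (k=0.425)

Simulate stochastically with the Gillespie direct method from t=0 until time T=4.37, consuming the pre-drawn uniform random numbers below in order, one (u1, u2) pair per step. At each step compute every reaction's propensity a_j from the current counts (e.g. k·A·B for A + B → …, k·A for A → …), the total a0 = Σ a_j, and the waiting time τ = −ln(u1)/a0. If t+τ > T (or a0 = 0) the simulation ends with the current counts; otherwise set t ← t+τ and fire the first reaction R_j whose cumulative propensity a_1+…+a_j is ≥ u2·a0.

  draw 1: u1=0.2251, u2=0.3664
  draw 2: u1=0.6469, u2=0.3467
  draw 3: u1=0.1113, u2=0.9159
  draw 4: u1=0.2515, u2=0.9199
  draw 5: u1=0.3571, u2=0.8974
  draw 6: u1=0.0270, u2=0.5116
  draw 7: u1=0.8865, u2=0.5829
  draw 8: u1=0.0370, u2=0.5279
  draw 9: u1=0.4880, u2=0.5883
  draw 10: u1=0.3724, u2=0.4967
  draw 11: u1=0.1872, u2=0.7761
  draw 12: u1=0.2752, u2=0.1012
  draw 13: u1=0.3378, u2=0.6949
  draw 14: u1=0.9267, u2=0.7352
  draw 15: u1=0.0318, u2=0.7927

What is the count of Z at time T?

t=0.000: X=5 D=3 Z=6
Draw 1: a1=0.963, a2=0.351, a3=1.128, a4=2.550, a0=4.992; τ=−ln(0.2251)/4.992=0.299 → t=0.299; u2·a0=0.3664·4.992=1.829; a1+a2=1.314 < 1.829 ≤ a1+…+a3=2.442 → R3 fires; X=6 D=2 Z=6
Draw 2: a1=0.642, a2=0.234, a3=0.752, a4=2.550, a0=4.178; τ=−ln(0.6469)/4.178=0.104 → t=0.403; u2·a0=0.3467·4.178=1.449; a1+a2=0.876 < 1.449 ≤ a1+…+a3=1.628 → R3 fires; X=7 D=1 Z=6
Draw 3: a1=0.321, a2=0.117, a3=0.376, a4=2.550, a0=3.364; τ=−ln(0.1113)/3.364=0.653 → t=1.056; u2·a0=0.9159·3.364=3.081; a1+…+a3=0.814 < 3.081 ≤ a1+…+a4=3.364 → R4 fires; X=8 D=1 Z=7
Draw 4: a1=0.321, a2=0.117, a3=0.376, a4=2.975, a0=3.789; τ=−ln(0.2515)/3.789=0.364 → t=1.420; u2·a0=0.9199·3.789=3.486; a1+…+a3=0.814 < 3.486 ≤ a1+…+a4=3.789 → R4 fires; X=9 D=1 Z=8
Draw 5: a1=0.321, a2=0.117, a3=0.376, a4=3.400, a0=4.214; τ=−ln(0.3571)/4.214=0.244 → t=1.664; u2·a0=0.8974·4.214=3.782; a1+…+a3=0.814 < 3.782 ≤ a1+…+a4=4.214 → R4 fires; X=10 D=1 Z=9
Draw 6: a1=0.321, a2=0.117, a3=0.376, a4=3.825, a0=4.639; τ=−ln(0.0270)/4.639=0.779 → t=2.443; u2·a0=0.5116·4.639=2.373; a1+…+a3=0.814 < 2.373 ≤ a1+…+a4=4.639 → R4 fires; X=11 D=1 Z=10
Draw 7: a1=0.321, a2=0.117, a3=0.376, a4=4.250, a0=5.064; τ=−ln(0.8865)/5.064=0.024 → t=2.467; u2·a0=0.5829·5.064=2.952; a1+…+a3=0.814 < 2.952 ≤ a1+…+a4=5.064 → R4 fires; X=12 D=1 Z=11
Draw 8: a1=0.321, a2=0.117, a3=0.376, a4=4.675, a0=5.489; τ=−ln(0.0370)/5.489=0.601 → t=3.067; u2·a0=0.5279·5.489=2.898; a1+…+a3=0.814 < 2.898 ≤ a1+…+a4=5.489 → R4 fires; X=13 D=1 Z=12
Draw 9: a1=0.321, a2=0.117, a3=0.376, a4=5.100, a0=5.914; τ=−ln(0.4880)/5.914=0.121 → t=3.189; u2·a0=0.5883·5.914=3.479; a1+…+a3=0.814 < 3.479 ≤ a1+…+a4=5.914 → R4 fires; X=14 D=1 Z=13
Draw 10: a1=0.321, a2=0.117, a3=0.376, a4=5.525, a0=6.339; τ=−ln(0.3724)/6.339=0.156 → t=3.344; u2·a0=0.4967·6.339=3.149; a1+…+a3=0.814 < 3.149 ≤ a1+…+a4=6.339 → R4 fires; X=15 D=1 Z=14
Draw 11: a1=0.321, a2=0.117, a3=0.376, a4=5.950, a0=6.764; τ=−ln(0.1872)/6.764=0.248 → t=3.592; u2·a0=0.7761·6.764=5.250; a1+…+a3=0.814 < 5.250 ≤ a1+…+a4=6.764 → R4 fires; X=16 D=1 Z=15
Draw 12: a1=0.321, a2=0.117, a3=0.376, a4=6.375, a0=7.189; τ=−ln(0.2752)/7.189=0.179 → t=3.772; u2·a0=0.1012·7.189=0.728; a1+a2=0.438 < 0.728 ≤ a1+…+a3=0.814 → R3 fires; X=17 D=0 Z=15
Draw 13: a1=0.000, a2=0.000, a3=0.000, a4=6.375, a0=6.375; τ=−ln(0.3378)/6.375=0.170 → t=3.942; u2·a0=0.6949·6.375=4.430; a1+…+a3=0.000 < 4.430 ≤ a1+…+a4=6.375 → R4 fires; X=18 D=0 Z=16
Draw 14: a1=0.000, a2=0.000, a3=0.000, a4=6.800, a0=6.800; τ=−ln(0.9267)/6.800=0.011 → t=3.953; u2·a0=0.7352·6.800=4.999; a1+…+a3=0.000 < 4.999 ≤ a1+…+a4=6.800 → R4 fires; X=19 D=0 Z=17
Draw 15: a1=0.000, a2=0.000, a3=0.000, a4=7.225, a0=7.225; τ=−ln(0.0318)/7.225=0.477 → t=4.430 > T=4.37: stop.
Read off Z at T=4.37: 17

Z at T = 17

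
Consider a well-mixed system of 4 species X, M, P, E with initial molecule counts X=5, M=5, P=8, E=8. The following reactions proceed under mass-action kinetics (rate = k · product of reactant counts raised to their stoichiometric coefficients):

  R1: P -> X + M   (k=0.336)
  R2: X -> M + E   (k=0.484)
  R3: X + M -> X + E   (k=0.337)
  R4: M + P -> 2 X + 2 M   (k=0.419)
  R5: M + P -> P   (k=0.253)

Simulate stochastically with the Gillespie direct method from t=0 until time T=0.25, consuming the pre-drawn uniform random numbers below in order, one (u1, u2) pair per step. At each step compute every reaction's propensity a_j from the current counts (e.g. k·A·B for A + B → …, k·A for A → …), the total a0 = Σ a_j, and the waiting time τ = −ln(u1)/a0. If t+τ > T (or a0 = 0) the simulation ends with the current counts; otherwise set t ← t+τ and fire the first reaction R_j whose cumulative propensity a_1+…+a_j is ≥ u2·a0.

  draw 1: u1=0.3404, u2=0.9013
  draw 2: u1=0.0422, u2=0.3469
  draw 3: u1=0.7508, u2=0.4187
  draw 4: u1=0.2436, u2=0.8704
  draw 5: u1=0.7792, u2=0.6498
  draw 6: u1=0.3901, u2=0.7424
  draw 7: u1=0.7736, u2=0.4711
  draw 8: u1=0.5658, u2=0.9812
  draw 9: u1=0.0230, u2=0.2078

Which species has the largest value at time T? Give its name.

Dominant species at T: X

t=0.000: X=5 M=5 P=8 E=8
Draw 1: a1=2.688, a2=2.420, a3=8.425, a4=16.760, a5=10.120, a0=40.413; τ=−ln(0.3404)/40.413=0.027 → t=0.027; u2·a0=0.9013·40.413=36.424; a1+…+a4=30.293 < 36.424 ≤ a1+…+a5=40.413 → R5 fires; X=5 M=4 P=8 E=8
Draw 2: a1=2.688, a2=2.420, a3=6.740, a4=13.408, a5=8.096, a0=33.352; τ=−ln(0.0422)/33.352=0.095 → t=0.122; u2·a0=0.3469·33.352=11.570; a1+a2=5.108 < 11.570 ≤ a1+…+a3=11.848 → R3 fires; X=5 M=3 P=8 E=9
Draw 3: a1=2.688, a2=2.420, a3=5.055, a4=10.056, a5=6.072, a0=26.291; τ=−ln(0.7508)/26.291=0.011 → t=0.132; u2·a0=0.4187·26.291=11.008; a1+…+a3=10.163 < 11.008 ≤ a1+…+a4=20.219 → R4 fires; X=7 M=4 P=7 E=9
Draw 4: a1=2.352, a2=3.388, a3=9.436, a4=11.732, a5=7.084, a0=33.992; τ=−ln(0.2436)/33.992=0.042 → t=0.174; u2·a0=0.8704·33.992=29.587; a1+…+a4=26.908 < 29.587 ≤ a1+…+a5=33.992 → R5 fires; X=7 M=3 P=7 E=9
Draw 5: a1=2.352, a2=3.388, a3=7.077, a4=8.799, a5=5.313, a0=26.929; τ=−ln(0.7792)/26.929=0.009 → t=0.183; u2·a0=0.6498·26.929=17.498; a1+…+a3=12.817 < 17.498 ≤ a1+…+a4=21.616 → R4 fires; X=9 M=4 P=6 E=9
Draw 6: a1=2.016, a2=4.356, a3=12.132, a4=10.056, a5=6.072, a0=34.632; τ=−ln(0.3901)/34.632=0.027 → t=0.210; u2·a0=0.7424·34.632=25.711; a1+…+a3=18.504 < 25.711 ≤ a1+…+a4=28.560 → R4 fires; X=11 M=5 P=5 E=9
Draw 7: a1=1.680, a2=5.324, a3=18.535, a4=10.475, a5=6.325, a0=42.339; τ=−ln(0.7736)/42.339=0.006 → t=0.217; u2·a0=0.4711·42.339=19.946; a1+a2=7.004 < 19.946 ≤ a1+…+a3=25.539 → R3 fires; X=11 M=4 P=5 E=10
Draw 8: a1=1.680, a2=5.324, a3=14.828, a4=8.380, a5=5.060, a0=35.272; τ=−ln(0.5658)/35.272=0.016 → t=0.233; u2·a0=0.9812·35.272=34.609; a1+…+a4=30.212 < 34.609 ≤ a1+…+a5=35.272 → R5 fires; X=11 M=3 P=5 E=10
Draw 9: a1=1.680, a2=5.324, a3=11.121, a4=6.285, a5=3.795, a0=28.205; τ=−ln(0.0230)/28.205=0.134 → t=0.366 > T=0.25: stop.
At T=0.25: X=11 M=3 P=5 E=10; the largest is X.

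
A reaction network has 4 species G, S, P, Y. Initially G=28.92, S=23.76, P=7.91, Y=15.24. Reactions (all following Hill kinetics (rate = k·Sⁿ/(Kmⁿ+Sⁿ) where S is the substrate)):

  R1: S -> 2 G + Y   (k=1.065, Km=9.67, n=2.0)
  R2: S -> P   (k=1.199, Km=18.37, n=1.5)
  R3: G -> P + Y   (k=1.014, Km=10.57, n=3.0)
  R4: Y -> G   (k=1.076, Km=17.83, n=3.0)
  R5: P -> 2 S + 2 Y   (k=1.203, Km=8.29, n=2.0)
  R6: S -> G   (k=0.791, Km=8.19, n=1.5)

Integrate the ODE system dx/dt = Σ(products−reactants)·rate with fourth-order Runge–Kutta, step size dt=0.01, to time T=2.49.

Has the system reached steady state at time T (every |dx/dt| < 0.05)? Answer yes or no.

RK4 with dt=0.01: 249 steps to T=2.49. Trajectory (selected grid times):
t=0.00: G=28.92 S=23.76 P=7.91 Y=15.24
t=0.28: G=29.46 S=23.45 P=8.22 Y=15.97
t=0.55: G=30.00 S=23.16 P=8.51 Y=16.68
t=0.83: G=30.55 S=22.88 P=8.80 Y=17.42
t=1.11: G=31.12 S=22.62 P=9.08 Y=18.16
t=1.38: G=31.67 S=22.37 P=9.35 Y=18.87
t=1.66: G=32.24 S=22.13 P=9.63 Y=19.61
t=1.94: G=32.83 S=21.90 P=9.90 Y=20.35
t=2.21: G=33.39 S=21.69 P=10.15 Y=21.06
t=2.49: G=33.99 S=21.48 P=10.41 Y=21.80
Rates at T: R1=0.8856, R2=0.6695, R3=0.9844, R4=0.6956, R5=0.7363, R6=0.6403
dx/dt at T (Σ net stoichiometry × rate): G=+2.1226, S=-0.7228, P=+0.9176, Y=+2.6470
Largest |dx/dt| is |+2.6470| (Y) ≥ 0.05 → not steady.

Steady state at T: no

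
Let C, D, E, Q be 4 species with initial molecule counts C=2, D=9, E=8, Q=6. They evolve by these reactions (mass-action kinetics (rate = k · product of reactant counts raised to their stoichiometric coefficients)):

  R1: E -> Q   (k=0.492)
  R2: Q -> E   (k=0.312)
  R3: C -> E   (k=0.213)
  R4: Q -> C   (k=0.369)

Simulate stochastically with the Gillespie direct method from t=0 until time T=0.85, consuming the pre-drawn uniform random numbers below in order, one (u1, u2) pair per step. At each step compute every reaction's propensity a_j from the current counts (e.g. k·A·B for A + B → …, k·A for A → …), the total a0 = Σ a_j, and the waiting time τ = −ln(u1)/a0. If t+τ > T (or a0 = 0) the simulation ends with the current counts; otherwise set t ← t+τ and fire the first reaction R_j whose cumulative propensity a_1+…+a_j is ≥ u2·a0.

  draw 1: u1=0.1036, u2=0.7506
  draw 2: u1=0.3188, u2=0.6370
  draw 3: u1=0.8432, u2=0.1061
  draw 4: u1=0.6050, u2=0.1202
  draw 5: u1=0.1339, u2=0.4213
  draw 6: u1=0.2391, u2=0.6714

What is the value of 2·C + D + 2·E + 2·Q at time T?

Value at T = 41

Check how each reaction changes W = 2·C + D + 2·E + 2·Q (weight of products minus weight of reactants):
R1: E -> Q: (2·1) − (2·1) = 2 − 2 = 0
R2: Q -> E: (2·1) − (2·1) = 2 − 2 = 0
R3: C -> E: (2·1) − (2·1) = 2 − 2 = 0
R4: Q -> C: (2·1) − (2·1) = 2 − 2 = 0
Every reaction leaves W unchanged, so W is conserved and no simulation is needed: W(T) = W(0) = 2·2 + 9 + 2·8 + 2·6 = 41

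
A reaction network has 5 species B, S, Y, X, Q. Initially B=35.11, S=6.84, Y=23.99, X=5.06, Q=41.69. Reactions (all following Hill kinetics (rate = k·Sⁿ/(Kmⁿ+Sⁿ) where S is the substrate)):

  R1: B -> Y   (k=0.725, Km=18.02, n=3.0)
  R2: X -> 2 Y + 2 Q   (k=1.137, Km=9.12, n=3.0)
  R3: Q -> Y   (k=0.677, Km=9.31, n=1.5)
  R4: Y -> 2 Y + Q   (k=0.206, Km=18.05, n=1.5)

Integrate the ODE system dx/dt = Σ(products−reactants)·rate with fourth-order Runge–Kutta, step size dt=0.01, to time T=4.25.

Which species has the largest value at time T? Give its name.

Dominant species at T: Q

RK4 with dt=0.01: 425 steps to T=4.25. Trajectory (selected grid times):
t=0.00: B=35.11 S=6.84 Y=23.99 X=5.06 Q=41.69
t=0.47: B=34.81 S=6.84 Y=24.79 X=4.98 Q=41.61
t=0.94: B=34.51 S=6.84 Y=25.58 X=4.91 Q=41.53
t=1.42: B=34.21 S=6.84 Y=26.39 X=4.84 Q=41.45
t=1.89: B=33.91 S=6.84 Y=27.17 X=4.77 Q=41.36
t=2.36: B=33.61 S=6.84 Y=27.95 X=4.70 Q=41.27
t=2.83: B=33.32 S=6.84 Y=28.72 X=4.64 Q=41.17
t=3.31: B=33.02 S=6.84 Y=29.51 X=4.58 Q=41.07
t=3.78: B=32.73 S=6.84 Y=30.27 X=4.52 Q=40.96
t=4.25: B=32.44 S=6.84 Y=31.03 X=4.46 Q=40.86
At T=4.25: B=32.44 S=6.84 Y=31.03 X=4.46 Q=40.86; the largest is Q.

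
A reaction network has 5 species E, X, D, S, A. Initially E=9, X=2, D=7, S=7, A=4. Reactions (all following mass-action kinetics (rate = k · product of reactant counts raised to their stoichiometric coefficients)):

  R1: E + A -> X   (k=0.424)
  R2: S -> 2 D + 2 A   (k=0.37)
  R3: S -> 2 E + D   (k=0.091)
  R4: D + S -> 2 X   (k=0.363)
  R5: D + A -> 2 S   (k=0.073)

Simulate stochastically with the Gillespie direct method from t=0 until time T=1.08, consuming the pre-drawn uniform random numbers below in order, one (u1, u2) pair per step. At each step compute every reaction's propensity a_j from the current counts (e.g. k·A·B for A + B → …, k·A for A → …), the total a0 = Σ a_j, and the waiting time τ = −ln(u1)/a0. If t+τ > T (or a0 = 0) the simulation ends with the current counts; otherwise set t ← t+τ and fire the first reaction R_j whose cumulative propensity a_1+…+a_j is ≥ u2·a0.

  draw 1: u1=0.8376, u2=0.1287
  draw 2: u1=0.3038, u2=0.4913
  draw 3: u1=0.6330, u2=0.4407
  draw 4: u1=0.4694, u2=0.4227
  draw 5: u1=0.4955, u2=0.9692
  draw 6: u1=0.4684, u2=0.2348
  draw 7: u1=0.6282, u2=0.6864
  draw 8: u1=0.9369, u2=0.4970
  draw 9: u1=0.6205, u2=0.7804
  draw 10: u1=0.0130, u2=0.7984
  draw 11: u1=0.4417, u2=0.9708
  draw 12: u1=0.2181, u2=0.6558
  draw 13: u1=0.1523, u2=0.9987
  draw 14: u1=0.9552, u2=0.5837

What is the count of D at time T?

D at T = 0

t=0.000: E=9 X=2 D=7 S=7 A=4
Draw 1: a1=15.264, a2=2.590, a3=0.637, a4=17.787, a5=2.044, a0=38.322; τ=−ln(0.8376)/38.322=0.005 → t=0.005; u2·a0=0.1287·38.322=4.932 ≤ a1=15.264 → R1 fires; E=8 X=3 D=7 S=7 A=3
Draw 2: a1=10.176, a2=2.590, a3=0.637, a4=17.787, a5=1.533, a0=32.723; τ=−ln(0.3038)/32.723=0.036 → t=0.041; u2·a0=0.4913·32.723=16.077; a1+…+a3=13.403 < 16.077 ≤ a1+…+a4=31.190 → R4 fires; E=8 X=5 D=6 S=6 A=3
Draw 3: a1=10.176, a2=2.220, a3=0.546, a4=13.068, a5=1.314, a0=27.324; τ=−ln(0.6330)/27.324=0.017 → t=0.058; u2·a0=0.4407·27.324=12.042; a1=10.176 < 12.042 ≤ a1+a2=12.396 → R2 fires; E=8 X=5 D=8 S=5 A=5
Draw 4: a1=16.960, a2=1.850, a3=0.455, a4=14.520, a5=2.920, a0=36.705; τ=−ln(0.4694)/36.705=0.021 → t=0.078; u2·a0=0.4227·36.705=15.515 ≤ a1=16.960 → R1 fires; E=7 X=6 D=8 S=5 A=4
Draw 5: a1=11.872, a2=1.850, a3=0.455, a4=14.520, a5=2.336, a0=31.033; τ=−ln(0.4955)/31.033=0.023 → t=0.101; u2·a0=0.9692·31.033=30.077; a1+…+a4=28.697 < 30.077 ≤ a1+…+a5=31.033 → R5 fires; E=7 X=6 D=7 S=7 A=3
Draw 6: a1=8.904, a2=2.590, a3=0.637, a4=17.787, a5=1.533, a0=31.451; τ=−ln(0.4684)/31.451=0.024 → t=0.125; u2·a0=0.2348·31.451=7.385 ≤ a1=8.904 → R1 fires; E=6 X=7 D=7 S=7 A=2
Draw 7: a1=5.088, a2=2.590, a3=0.637, a4=17.787, a5=1.022, a0=27.124; τ=−ln(0.6282)/27.124=0.017 → t=0.142; u2·a0=0.6864·27.124=18.618; a1+…+a3=8.315 < 18.618 ≤ a1+…+a4=26.102 → R4 fires; E=6 X=9 D=6 S=6 A=2
Draw 8: a1=5.088, a2=2.220, a3=0.546, a4=13.068, a5=0.876, a0=21.798; τ=−ln(0.9369)/21.798=0.003 → t=0.145; u2·a0=0.4970·21.798=10.834; a1+…+a3=7.854 < 10.834 ≤ a1+…+a4=20.922 → R4 fires; E=6 X=11 D=5 S=5 A=2
Draw 9: a1=5.088, a2=1.850, a3=0.455, a4=9.075, a5=0.730, a0=17.198; τ=−ln(0.6205)/17.198=0.028 → t=0.173; u2·a0=0.7804·17.198=13.421; a1+…+a3=7.393 < 13.421 ≤ a1+…+a4=16.468 → R4 fires; E=6 X=13 D=4 S=4 A=2
Draw 10: a1=5.088, a2=1.480, a3=0.364, a4=5.808, a5=0.584, a0=13.324; τ=−ln(0.0130)/13.324=0.326 → t=0.499; u2·a0=0.7984·13.324=10.638; a1+…+a3=6.932 < 10.638 ≤ a1+…+a4=12.740 → R4 fires; E=6 X=15 D=3 S=3 A=2
Draw 11: a1=5.088, a2=1.110, a3=0.273, a4=3.267, a5=0.438, a0=10.176; τ=−ln(0.4417)/10.176=0.080 → t=0.579; u2·a0=0.9708·10.176=9.879; a1+…+a4=9.738 < 9.879 ≤ a1+…+a5=10.176 → R5 fires; E=6 X=15 D=2 S=5 A=1
Draw 12: a1=2.544, a2=1.850, a3=0.455, a4=3.630, a5=0.146, a0=8.625; τ=−ln(0.2181)/8.625=0.177 → t=0.756; u2·a0=0.6558·8.625=5.656; a1+…+a3=4.849 < 5.656 ≤ a1+…+a4=8.479 → R4 fires; E=6 X=17 D=1 S=4 A=1
Draw 13: a1=2.544, a2=1.480, a3=0.364, a4=1.452, a5=0.073, a0=5.913; τ=−ln(0.1523)/5.913=0.318 → t=1.074; u2·a0=0.9987·5.913=5.905; a1+…+a4=5.840 < 5.905 ≤ a1+…+a5=5.913 → R5 fires; E=6 X=17 D=0 S=6 A=0
Draw 14: a1=0.000, a2=2.220, a3=0.546, a4=0.000, a5=0.000, a0=2.766; τ=−ln(0.9552)/2.766=0.017 → t=1.091 > T=1.08: stop.
Read off D at T=1.08: 0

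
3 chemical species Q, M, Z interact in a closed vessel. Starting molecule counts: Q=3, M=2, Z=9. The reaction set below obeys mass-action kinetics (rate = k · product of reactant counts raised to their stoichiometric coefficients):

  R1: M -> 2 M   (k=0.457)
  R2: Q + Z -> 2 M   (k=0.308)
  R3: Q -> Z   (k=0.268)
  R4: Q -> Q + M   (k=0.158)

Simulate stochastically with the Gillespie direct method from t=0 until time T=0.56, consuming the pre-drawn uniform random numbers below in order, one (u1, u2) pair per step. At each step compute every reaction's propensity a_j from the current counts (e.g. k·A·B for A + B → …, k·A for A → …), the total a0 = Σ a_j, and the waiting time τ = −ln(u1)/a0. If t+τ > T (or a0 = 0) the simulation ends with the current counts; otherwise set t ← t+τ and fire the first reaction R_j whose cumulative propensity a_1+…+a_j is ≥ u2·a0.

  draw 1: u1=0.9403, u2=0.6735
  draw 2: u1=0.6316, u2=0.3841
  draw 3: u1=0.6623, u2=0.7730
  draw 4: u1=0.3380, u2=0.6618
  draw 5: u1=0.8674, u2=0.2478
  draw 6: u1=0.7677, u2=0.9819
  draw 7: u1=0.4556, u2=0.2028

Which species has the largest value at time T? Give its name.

t=0.000: Q=3 M=2 Z=9
Draw 1: a1=0.914, a2=8.316, a3=0.804, a4=0.474, a0=10.508; τ=−ln(0.9403)/10.508=0.006 → t=0.006; u2·a0=0.6735·10.508=7.077; a1=0.914 < 7.077 ≤ a1+a2=9.230 → R2 fires; Q=2 M=4 Z=8
Draw 2: a1=1.828, a2=4.928, a3=0.536, a4=0.316, a0=7.608; τ=−ln(0.6316)/7.608=0.060 → t=0.066; u2·a0=0.3841·7.608=2.922; a1=1.828 < 2.922 ≤ a1+a2=6.756 → R2 fires; Q=1 M=6 Z=7
Draw 3: a1=2.742, a2=2.156, a3=0.268, a4=0.158, a0=5.324; τ=−ln(0.6623)/5.324=0.077 → t=0.144; u2·a0=0.7730·5.324=4.115; a1=2.742 < 4.115 ≤ a1+a2=4.898 → R2 fires; Q=0 M=8 Z=6
Draw 4: a1=3.656, a2=0.000, a3=0.000, a4=0.000, a0=3.656; τ=−ln(0.3380)/3.656=0.297 → t=0.440; u2·a0=0.6618·3.656=2.420 ≤ a1=3.656 → R1 fires; Q=0 M=9 Z=6
Draw 5: a1=4.113, a2=0.000, a3=0.000, a4=0.000, a0=4.113; τ=−ln(0.8674)/4.113=0.035 → t=0.475; u2·a0=0.2478·4.113=1.019 ≤ a1=4.113 → R1 fires; Q=0 M=10 Z=6
Draw 6: a1=4.570, a2=0.000, a3=0.000, a4=0.000, a0=4.570; τ=−ln(0.7677)/4.570=0.058 → t=0.533; u2·a0=0.9819·4.570=4.487 ≤ a1=4.570 → R1 fires; Q=0 M=11 Z=6
Draw 7: a1=5.027, a2=0.000, a3=0.000, a4=0.000, a0=5.027; τ=−ln(0.4556)/5.027=0.156 → t=0.689 > T=0.56: stop.
At T=0.56: Q=0 M=11 Z=6; the largest is M.

Dominant species at T: M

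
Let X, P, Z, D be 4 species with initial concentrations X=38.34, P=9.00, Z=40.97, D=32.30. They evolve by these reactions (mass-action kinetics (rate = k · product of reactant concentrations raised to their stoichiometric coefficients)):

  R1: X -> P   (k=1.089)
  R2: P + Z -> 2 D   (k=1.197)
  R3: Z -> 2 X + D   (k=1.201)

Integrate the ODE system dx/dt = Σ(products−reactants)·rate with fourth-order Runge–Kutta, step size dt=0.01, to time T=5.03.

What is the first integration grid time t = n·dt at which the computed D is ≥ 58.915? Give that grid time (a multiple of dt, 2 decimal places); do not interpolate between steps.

RK4 with dt=0.01: 503 steps to T=5.03. Trajectory (selected grid times):
t=0.00: X=38.34 P=9.00 Z=40.97 D=32.30
t=0.09: X=41.20 P=1.56 Z=26.21 D=58.42
t=0.10: X=41.37 P=1.53 Z=25.43 D=59.69
t=0.56: X=34.84 P=5.66 Z=2.85 D=98.12
t=1.12: X=19.33 P=19.32 Z=0.00 D=103.48
t=1.68: X=10.51 P=28.15 Z=0.00 D=103.48
t=2.24: X=5.71 P=32.95 Z=0.00 D=103.48
t=2.79: X=3.14 P=35.52 Z=0.00 D=103.48
t=3.35: X=1.70 P=36.95 Z=0.00 D=103.48
t=3.91: X=0.93 P=37.73 Z=0.00 D=103.48
t=4.47: X=0.50 P=38.15 Z=0.00 D=103.48
t=5.03: X=0.27 P=38.38 Z=0.00 D=103.48
D(0.09)=58.424 < 58.915 but D(0.10)=59.686 ≥ 58.915, so the first grid time is t=0.10.

Threshold first reached at t = 0.10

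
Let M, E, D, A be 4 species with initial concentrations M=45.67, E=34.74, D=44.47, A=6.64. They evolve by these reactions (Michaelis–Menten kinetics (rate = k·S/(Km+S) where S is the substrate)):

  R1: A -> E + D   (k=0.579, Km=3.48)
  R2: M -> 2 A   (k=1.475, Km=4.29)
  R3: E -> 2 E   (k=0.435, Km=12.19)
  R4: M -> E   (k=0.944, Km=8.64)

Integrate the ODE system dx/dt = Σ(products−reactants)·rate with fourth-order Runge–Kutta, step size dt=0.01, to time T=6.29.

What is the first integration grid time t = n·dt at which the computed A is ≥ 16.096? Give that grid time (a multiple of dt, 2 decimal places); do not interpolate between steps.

Threshold first reached at t = 4.24

RK4 with dt=0.01: 629 steps to T=6.29. Trajectory (selected grid times):
t=0.00: M=45.67 E=34.74 D=44.47 A=6.64
t=0.70: M=44.17 E=35.80 D=44.75 A=8.25
t=1.40: M=42.68 E=36.87 D=45.04 A=9.84
t=2.10: M=41.20 E=37.95 D=45.34 A=11.40
t=2.80: M=39.72 E=39.04 D=45.66 A=12.96
t=3.49: M=38.27 E=40.12 D=45.98 A=14.47
t=4.19: M=36.81 E=41.22 D=46.31 A=15.99
t=4.23: M=36.72 E=41.29 D=46.33 A=16.08
t=4.24: M=36.70 E=41.30 D=46.33 A=16.10
t=4.89: M=35.35 E=42.33 D=46.64 A=17.50
t=5.59: M=33.90 E=43.44 D=46.98 A=19.00
t=6.29: M=32.46 E=44.54 D=47.33 A=20.49
A(4.23)=16.081 < 16.096 but A(4.24)=16.103 ≥ 16.096, so the first grid time is t=4.24.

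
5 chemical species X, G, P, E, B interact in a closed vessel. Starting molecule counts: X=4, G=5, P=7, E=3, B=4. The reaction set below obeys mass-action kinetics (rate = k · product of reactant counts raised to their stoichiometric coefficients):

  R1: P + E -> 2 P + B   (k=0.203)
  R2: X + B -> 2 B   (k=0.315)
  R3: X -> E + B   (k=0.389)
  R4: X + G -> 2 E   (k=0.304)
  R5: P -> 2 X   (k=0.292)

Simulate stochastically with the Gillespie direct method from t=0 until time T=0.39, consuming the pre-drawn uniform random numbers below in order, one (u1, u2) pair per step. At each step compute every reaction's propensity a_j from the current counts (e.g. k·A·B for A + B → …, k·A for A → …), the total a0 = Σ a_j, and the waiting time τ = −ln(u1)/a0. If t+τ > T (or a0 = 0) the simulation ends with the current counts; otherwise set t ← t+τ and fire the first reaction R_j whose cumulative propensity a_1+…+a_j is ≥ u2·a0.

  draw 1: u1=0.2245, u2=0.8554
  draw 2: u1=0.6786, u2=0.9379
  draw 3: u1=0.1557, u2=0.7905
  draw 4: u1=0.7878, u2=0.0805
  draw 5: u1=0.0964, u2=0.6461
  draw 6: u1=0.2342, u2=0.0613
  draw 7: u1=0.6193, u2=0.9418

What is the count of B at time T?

t=0.000: X=4 G=5 P=7 E=3 B=4
Draw 1: a1=4.263, a2=5.040, a3=1.556, a4=6.080, a5=2.044, a0=18.983; τ=−ln(0.2245)/18.983=0.079 → t=0.079; u2·a0=0.8554·18.983=16.238; a1+…+a3=10.859 < 16.238 ≤ a1+…+a4=16.939 → R4 fires; X=3 G=4 P=7 E=5 B=4
Draw 2: a1=7.105, a2=3.780, a3=1.167, a4=3.648, a5=2.044, a0=17.744; τ=−ln(0.6786)/17.744=0.022 → t=0.101; u2·a0=0.9379·17.744=16.642; a1+…+a4=15.700 < 16.642 ≤ a1+…+a5=17.744 → R5 fires; X=5 G=4 P=6 E=5 B=4
Draw 3: a1=6.090, a2=6.300, a3=1.945, a4=6.080, a5=1.752, a0=22.167; τ=−ln(0.1557)/22.167=0.084 → t=0.184; u2·a0=0.7905·22.167=17.523; a1+…+a3=14.335 < 17.523 ≤ a1+…+a4=20.415 → R4 fires; X=4 G=3 P=6 E=7 B=4
Draw 4: a1=8.526, a2=5.040, a3=1.556, a4=3.648, a5=1.752, a0=20.522; τ=−ln(0.7878)/20.522=0.012 → t=0.196; u2·a0=0.0805·20.522=1.652 ≤ a1=8.526 → R1 fires; X=4 G=3 P=7 E=6 B=5
Draw 5: a1=8.526, a2=6.300, a3=1.556, a4=3.648, a5=2.044, a0=22.074; τ=−ln(0.0964)/22.074=0.106 → t=0.302; u2·a0=0.6461·22.074=14.262; a1=8.526 < 14.262 ≤ a1+a2=14.826 → R2 fires; X=3 G=3 P=7 E=6 B=6
Draw 6: a1=8.526, a2=5.670, a3=1.167, a4=2.736, a5=2.044, a0=20.143; τ=−ln(0.2342)/20.143=0.072 → t=0.374; u2·a0=0.0613·20.143=1.235 ≤ a1=8.526 → R1 fires; X=3 G=3 P=8 E=5 B=7
Draw 7: a1=8.120, a2=6.615, a3=1.167, a4=2.736, a5=2.336, a0=20.974; τ=−ln(0.6193)/20.974=0.023 → t=0.397 > T=0.39: stop.
Read off B at T=0.39: 7

B at T = 7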